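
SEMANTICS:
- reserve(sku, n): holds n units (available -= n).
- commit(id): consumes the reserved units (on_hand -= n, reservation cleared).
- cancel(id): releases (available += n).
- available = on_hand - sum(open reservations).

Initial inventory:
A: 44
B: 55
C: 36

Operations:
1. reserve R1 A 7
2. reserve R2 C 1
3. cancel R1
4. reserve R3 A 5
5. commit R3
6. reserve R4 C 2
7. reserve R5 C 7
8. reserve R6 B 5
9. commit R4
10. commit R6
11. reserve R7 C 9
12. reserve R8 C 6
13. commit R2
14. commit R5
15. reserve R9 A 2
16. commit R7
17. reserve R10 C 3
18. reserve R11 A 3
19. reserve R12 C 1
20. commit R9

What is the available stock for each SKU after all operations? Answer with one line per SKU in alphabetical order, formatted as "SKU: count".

Answer: A: 34
B: 50
C: 7

Derivation:
Step 1: reserve R1 A 7 -> on_hand[A=44 B=55 C=36] avail[A=37 B=55 C=36] open={R1}
Step 2: reserve R2 C 1 -> on_hand[A=44 B=55 C=36] avail[A=37 B=55 C=35] open={R1,R2}
Step 3: cancel R1 -> on_hand[A=44 B=55 C=36] avail[A=44 B=55 C=35] open={R2}
Step 4: reserve R3 A 5 -> on_hand[A=44 B=55 C=36] avail[A=39 B=55 C=35] open={R2,R3}
Step 5: commit R3 -> on_hand[A=39 B=55 C=36] avail[A=39 B=55 C=35] open={R2}
Step 6: reserve R4 C 2 -> on_hand[A=39 B=55 C=36] avail[A=39 B=55 C=33] open={R2,R4}
Step 7: reserve R5 C 7 -> on_hand[A=39 B=55 C=36] avail[A=39 B=55 C=26] open={R2,R4,R5}
Step 8: reserve R6 B 5 -> on_hand[A=39 B=55 C=36] avail[A=39 B=50 C=26] open={R2,R4,R5,R6}
Step 9: commit R4 -> on_hand[A=39 B=55 C=34] avail[A=39 B=50 C=26] open={R2,R5,R6}
Step 10: commit R6 -> on_hand[A=39 B=50 C=34] avail[A=39 B=50 C=26] open={R2,R5}
Step 11: reserve R7 C 9 -> on_hand[A=39 B=50 C=34] avail[A=39 B=50 C=17] open={R2,R5,R7}
Step 12: reserve R8 C 6 -> on_hand[A=39 B=50 C=34] avail[A=39 B=50 C=11] open={R2,R5,R7,R8}
Step 13: commit R2 -> on_hand[A=39 B=50 C=33] avail[A=39 B=50 C=11] open={R5,R7,R8}
Step 14: commit R5 -> on_hand[A=39 B=50 C=26] avail[A=39 B=50 C=11] open={R7,R8}
Step 15: reserve R9 A 2 -> on_hand[A=39 B=50 C=26] avail[A=37 B=50 C=11] open={R7,R8,R9}
Step 16: commit R7 -> on_hand[A=39 B=50 C=17] avail[A=37 B=50 C=11] open={R8,R9}
Step 17: reserve R10 C 3 -> on_hand[A=39 B=50 C=17] avail[A=37 B=50 C=8] open={R10,R8,R9}
Step 18: reserve R11 A 3 -> on_hand[A=39 B=50 C=17] avail[A=34 B=50 C=8] open={R10,R11,R8,R9}
Step 19: reserve R12 C 1 -> on_hand[A=39 B=50 C=17] avail[A=34 B=50 C=7] open={R10,R11,R12,R8,R9}
Step 20: commit R9 -> on_hand[A=37 B=50 C=17] avail[A=34 B=50 C=7] open={R10,R11,R12,R8}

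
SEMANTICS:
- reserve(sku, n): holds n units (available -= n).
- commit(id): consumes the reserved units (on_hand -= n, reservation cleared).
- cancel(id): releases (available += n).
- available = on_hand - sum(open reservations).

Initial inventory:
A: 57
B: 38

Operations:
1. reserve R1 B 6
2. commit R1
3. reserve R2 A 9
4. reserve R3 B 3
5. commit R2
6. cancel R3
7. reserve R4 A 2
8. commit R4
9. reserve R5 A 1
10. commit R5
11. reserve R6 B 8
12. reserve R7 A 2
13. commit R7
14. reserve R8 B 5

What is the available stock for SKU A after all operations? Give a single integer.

Answer: 43

Derivation:
Step 1: reserve R1 B 6 -> on_hand[A=57 B=38] avail[A=57 B=32] open={R1}
Step 2: commit R1 -> on_hand[A=57 B=32] avail[A=57 B=32] open={}
Step 3: reserve R2 A 9 -> on_hand[A=57 B=32] avail[A=48 B=32] open={R2}
Step 4: reserve R3 B 3 -> on_hand[A=57 B=32] avail[A=48 B=29] open={R2,R3}
Step 5: commit R2 -> on_hand[A=48 B=32] avail[A=48 B=29] open={R3}
Step 6: cancel R3 -> on_hand[A=48 B=32] avail[A=48 B=32] open={}
Step 7: reserve R4 A 2 -> on_hand[A=48 B=32] avail[A=46 B=32] open={R4}
Step 8: commit R4 -> on_hand[A=46 B=32] avail[A=46 B=32] open={}
Step 9: reserve R5 A 1 -> on_hand[A=46 B=32] avail[A=45 B=32] open={R5}
Step 10: commit R5 -> on_hand[A=45 B=32] avail[A=45 B=32] open={}
Step 11: reserve R6 B 8 -> on_hand[A=45 B=32] avail[A=45 B=24] open={R6}
Step 12: reserve R7 A 2 -> on_hand[A=45 B=32] avail[A=43 B=24] open={R6,R7}
Step 13: commit R7 -> on_hand[A=43 B=32] avail[A=43 B=24] open={R6}
Step 14: reserve R8 B 5 -> on_hand[A=43 B=32] avail[A=43 B=19] open={R6,R8}
Final available[A] = 43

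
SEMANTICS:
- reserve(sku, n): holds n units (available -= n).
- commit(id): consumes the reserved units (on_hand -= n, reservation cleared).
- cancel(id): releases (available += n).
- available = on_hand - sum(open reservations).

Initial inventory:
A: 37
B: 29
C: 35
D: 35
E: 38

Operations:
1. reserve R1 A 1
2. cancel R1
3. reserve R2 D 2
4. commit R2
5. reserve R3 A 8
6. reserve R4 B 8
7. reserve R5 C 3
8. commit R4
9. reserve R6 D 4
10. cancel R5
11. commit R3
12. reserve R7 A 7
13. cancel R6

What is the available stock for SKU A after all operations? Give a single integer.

Answer: 22

Derivation:
Step 1: reserve R1 A 1 -> on_hand[A=37 B=29 C=35 D=35 E=38] avail[A=36 B=29 C=35 D=35 E=38] open={R1}
Step 2: cancel R1 -> on_hand[A=37 B=29 C=35 D=35 E=38] avail[A=37 B=29 C=35 D=35 E=38] open={}
Step 3: reserve R2 D 2 -> on_hand[A=37 B=29 C=35 D=35 E=38] avail[A=37 B=29 C=35 D=33 E=38] open={R2}
Step 4: commit R2 -> on_hand[A=37 B=29 C=35 D=33 E=38] avail[A=37 B=29 C=35 D=33 E=38] open={}
Step 5: reserve R3 A 8 -> on_hand[A=37 B=29 C=35 D=33 E=38] avail[A=29 B=29 C=35 D=33 E=38] open={R3}
Step 6: reserve R4 B 8 -> on_hand[A=37 B=29 C=35 D=33 E=38] avail[A=29 B=21 C=35 D=33 E=38] open={R3,R4}
Step 7: reserve R5 C 3 -> on_hand[A=37 B=29 C=35 D=33 E=38] avail[A=29 B=21 C=32 D=33 E=38] open={R3,R4,R5}
Step 8: commit R4 -> on_hand[A=37 B=21 C=35 D=33 E=38] avail[A=29 B=21 C=32 D=33 E=38] open={R3,R5}
Step 9: reserve R6 D 4 -> on_hand[A=37 B=21 C=35 D=33 E=38] avail[A=29 B=21 C=32 D=29 E=38] open={R3,R5,R6}
Step 10: cancel R5 -> on_hand[A=37 B=21 C=35 D=33 E=38] avail[A=29 B=21 C=35 D=29 E=38] open={R3,R6}
Step 11: commit R3 -> on_hand[A=29 B=21 C=35 D=33 E=38] avail[A=29 B=21 C=35 D=29 E=38] open={R6}
Step 12: reserve R7 A 7 -> on_hand[A=29 B=21 C=35 D=33 E=38] avail[A=22 B=21 C=35 D=29 E=38] open={R6,R7}
Step 13: cancel R6 -> on_hand[A=29 B=21 C=35 D=33 E=38] avail[A=22 B=21 C=35 D=33 E=38] open={R7}
Final available[A] = 22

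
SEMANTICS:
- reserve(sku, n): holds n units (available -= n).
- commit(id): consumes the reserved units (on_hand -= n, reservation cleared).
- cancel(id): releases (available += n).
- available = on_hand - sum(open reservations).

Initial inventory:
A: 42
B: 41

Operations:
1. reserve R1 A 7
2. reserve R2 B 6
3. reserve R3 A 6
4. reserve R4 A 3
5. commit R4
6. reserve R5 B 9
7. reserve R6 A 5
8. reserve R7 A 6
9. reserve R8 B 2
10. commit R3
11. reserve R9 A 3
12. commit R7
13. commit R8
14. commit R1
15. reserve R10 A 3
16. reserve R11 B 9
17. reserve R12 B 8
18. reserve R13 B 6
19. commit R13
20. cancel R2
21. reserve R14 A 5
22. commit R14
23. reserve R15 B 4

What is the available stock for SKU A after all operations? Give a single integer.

Answer: 4

Derivation:
Step 1: reserve R1 A 7 -> on_hand[A=42 B=41] avail[A=35 B=41] open={R1}
Step 2: reserve R2 B 6 -> on_hand[A=42 B=41] avail[A=35 B=35] open={R1,R2}
Step 3: reserve R3 A 6 -> on_hand[A=42 B=41] avail[A=29 B=35] open={R1,R2,R3}
Step 4: reserve R4 A 3 -> on_hand[A=42 B=41] avail[A=26 B=35] open={R1,R2,R3,R4}
Step 5: commit R4 -> on_hand[A=39 B=41] avail[A=26 B=35] open={R1,R2,R3}
Step 6: reserve R5 B 9 -> on_hand[A=39 B=41] avail[A=26 B=26] open={R1,R2,R3,R5}
Step 7: reserve R6 A 5 -> on_hand[A=39 B=41] avail[A=21 B=26] open={R1,R2,R3,R5,R6}
Step 8: reserve R7 A 6 -> on_hand[A=39 B=41] avail[A=15 B=26] open={R1,R2,R3,R5,R6,R7}
Step 9: reserve R8 B 2 -> on_hand[A=39 B=41] avail[A=15 B=24] open={R1,R2,R3,R5,R6,R7,R8}
Step 10: commit R3 -> on_hand[A=33 B=41] avail[A=15 B=24] open={R1,R2,R5,R6,R7,R8}
Step 11: reserve R9 A 3 -> on_hand[A=33 B=41] avail[A=12 B=24] open={R1,R2,R5,R6,R7,R8,R9}
Step 12: commit R7 -> on_hand[A=27 B=41] avail[A=12 B=24] open={R1,R2,R5,R6,R8,R9}
Step 13: commit R8 -> on_hand[A=27 B=39] avail[A=12 B=24] open={R1,R2,R5,R6,R9}
Step 14: commit R1 -> on_hand[A=20 B=39] avail[A=12 B=24] open={R2,R5,R6,R9}
Step 15: reserve R10 A 3 -> on_hand[A=20 B=39] avail[A=9 B=24] open={R10,R2,R5,R6,R9}
Step 16: reserve R11 B 9 -> on_hand[A=20 B=39] avail[A=9 B=15] open={R10,R11,R2,R5,R6,R9}
Step 17: reserve R12 B 8 -> on_hand[A=20 B=39] avail[A=9 B=7] open={R10,R11,R12,R2,R5,R6,R9}
Step 18: reserve R13 B 6 -> on_hand[A=20 B=39] avail[A=9 B=1] open={R10,R11,R12,R13,R2,R5,R6,R9}
Step 19: commit R13 -> on_hand[A=20 B=33] avail[A=9 B=1] open={R10,R11,R12,R2,R5,R6,R9}
Step 20: cancel R2 -> on_hand[A=20 B=33] avail[A=9 B=7] open={R10,R11,R12,R5,R6,R9}
Step 21: reserve R14 A 5 -> on_hand[A=20 B=33] avail[A=4 B=7] open={R10,R11,R12,R14,R5,R6,R9}
Step 22: commit R14 -> on_hand[A=15 B=33] avail[A=4 B=7] open={R10,R11,R12,R5,R6,R9}
Step 23: reserve R15 B 4 -> on_hand[A=15 B=33] avail[A=4 B=3] open={R10,R11,R12,R15,R5,R6,R9}
Final available[A] = 4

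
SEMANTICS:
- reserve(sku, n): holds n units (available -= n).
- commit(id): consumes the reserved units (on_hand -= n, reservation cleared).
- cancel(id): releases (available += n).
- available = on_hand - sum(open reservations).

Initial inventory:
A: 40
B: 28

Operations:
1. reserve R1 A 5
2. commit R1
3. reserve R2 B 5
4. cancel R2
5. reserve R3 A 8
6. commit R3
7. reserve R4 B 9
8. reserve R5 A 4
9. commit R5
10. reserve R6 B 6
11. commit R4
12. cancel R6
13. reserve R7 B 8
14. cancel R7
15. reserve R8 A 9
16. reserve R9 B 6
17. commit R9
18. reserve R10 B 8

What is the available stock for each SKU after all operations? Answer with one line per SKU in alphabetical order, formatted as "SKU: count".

Step 1: reserve R1 A 5 -> on_hand[A=40 B=28] avail[A=35 B=28] open={R1}
Step 2: commit R1 -> on_hand[A=35 B=28] avail[A=35 B=28] open={}
Step 3: reserve R2 B 5 -> on_hand[A=35 B=28] avail[A=35 B=23] open={R2}
Step 4: cancel R2 -> on_hand[A=35 B=28] avail[A=35 B=28] open={}
Step 5: reserve R3 A 8 -> on_hand[A=35 B=28] avail[A=27 B=28] open={R3}
Step 6: commit R3 -> on_hand[A=27 B=28] avail[A=27 B=28] open={}
Step 7: reserve R4 B 9 -> on_hand[A=27 B=28] avail[A=27 B=19] open={R4}
Step 8: reserve R5 A 4 -> on_hand[A=27 B=28] avail[A=23 B=19] open={R4,R5}
Step 9: commit R5 -> on_hand[A=23 B=28] avail[A=23 B=19] open={R4}
Step 10: reserve R6 B 6 -> on_hand[A=23 B=28] avail[A=23 B=13] open={R4,R6}
Step 11: commit R4 -> on_hand[A=23 B=19] avail[A=23 B=13] open={R6}
Step 12: cancel R6 -> on_hand[A=23 B=19] avail[A=23 B=19] open={}
Step 13: reserve R7 B 8 -> on_hand[A=23 B=19] avail[A=23 B=11] open={R7}
Step 14: cancel R7 -> on_hand[A=23 B=19] avail[A=23 B=19] open={}
Step 15: reserve R8 A 9 -> on_hand[A=23 B=19] avail[A=14 B=19] open={R8}
Step 16: reserve R9 B 6 -> on_hand[A=23 B=19] avail[A=14 B=13] open={R8,R9}
Step 17: commit R9 -> on_hand[A=23 B=13] avail[A=14 B=13] open={R8}
Step 18: reserve R10 B 8 -> on_hand[A=23 B=13] avail[A=14 B=5] open={R10,R8}

Answer: A: 14
B: 5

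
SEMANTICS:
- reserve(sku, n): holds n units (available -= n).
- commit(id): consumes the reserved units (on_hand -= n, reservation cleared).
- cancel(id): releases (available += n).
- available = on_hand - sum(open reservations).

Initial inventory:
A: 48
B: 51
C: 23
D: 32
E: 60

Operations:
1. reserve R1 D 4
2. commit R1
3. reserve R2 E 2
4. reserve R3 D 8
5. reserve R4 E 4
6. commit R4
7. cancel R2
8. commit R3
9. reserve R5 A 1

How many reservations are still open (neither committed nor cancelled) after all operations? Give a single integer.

Step 1: reserve R1 D 4 -> on_hand[A=48 B=51 C=23 D=32 E=60] avail[A=48 B=51 C=23 D=28 E=60] open={R1}
Step 2: commit R1 -> on_hand[A=48 B=51 C=23 D=28 E=60] avail[A=48 B=51 C=23 D=28 E=60] open={}
Step 3: reserve R2 E 2 -> on_hand[A=48 B=51 C=23 D=28 E=60] avail[A=48 B=51 C=23 D=28 E=58] open={R2}
Step 4: reserve R3 D 8 -> on_hand[A=48 B=51 C=23 D=28 E=60] avail[A=48 B=51 C=23 D=20 E=58] open={R2,R3}
Step 5: reserve R4 E 4 -> on_hand[A=48 B=51 C=23 D=28 E=60] avail[A=48 B=51 C=23 D=20 E=54] open={R2,R3,R4}
Step 6: commit R4 -> on_hand[A=48 B=51 C=23 D=28 E=56] avail[A=48 B=51 C=23 D=20 E=54] open={R2,R3}
Step 7: cancel R2 -> on_hand[A=48 B=51 C=23 D=28 E=56] avail[A=48 B=51 C=23 D=20 E=56] open={R3}
Step 8: commit R3 -> on_hand[A=48 B=51 C=23 D=20 E=56] avail[A=48 B=51 C=23 D=20 E=56] open={}
Step 9: reserve R5 A 1 -> on_hand[A=48 B=51 C=23 D=20 E=56] avail[A=47 B=51 C=23 D=20 E=56] open={R5}
Open reservations: ['R5'] -> 1

Answer: 1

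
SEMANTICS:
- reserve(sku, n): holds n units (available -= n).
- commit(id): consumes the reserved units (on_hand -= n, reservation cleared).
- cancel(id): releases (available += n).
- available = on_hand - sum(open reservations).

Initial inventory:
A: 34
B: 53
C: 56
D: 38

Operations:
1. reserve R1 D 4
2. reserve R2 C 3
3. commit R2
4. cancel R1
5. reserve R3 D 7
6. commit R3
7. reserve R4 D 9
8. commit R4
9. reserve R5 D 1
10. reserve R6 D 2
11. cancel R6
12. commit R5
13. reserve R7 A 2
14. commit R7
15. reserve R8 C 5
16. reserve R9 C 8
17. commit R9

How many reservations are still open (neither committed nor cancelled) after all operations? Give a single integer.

Step 1: reserve R1 D 4 -> on_hand[A=34 B=53 C=56 D=38] avail[A=34 B=53 C=56 D=34] open={R1}
Step 2: reserve R2 C 3 -> on_hand[A=34 B=53 C=56 D=38] avail[A=34 B=53 C=53 D=34] open={R1,R2}
Step 3: commit R2 -> on_hand[A=34 B=53 C=53 D=38] avail[A=34 B=53 C=53 D=34] open={R1}
Step 4: cancel R1 -> on_hand[A=34 B=53 C=53 D=38] avail[A=34 B=53 C=53 D=38] open={}
Step 5: reserve R3 D 7 -> on_hand[A=34 B=53 C=53 D=38] avail[A=34 B=53 C=53 D=31] open={R3}
Step 6: commit R3 -> on_hand[A=34 B=53 C=53 D=31] avail[A=34 B=53 C=53 D=31] open={}
Step 7: reserve R4 D 9 -> on_hand[A=34 B=53 C=53 D=31] avail[A=34 B=53 C=53 D=22] open={R4}
Step 8: commit R4 -> on_hand[A=34 B=53 C=53 D=22] avail[A=34 B=53 C=53 D=22] open={}
Step 9: reserve R5 D 1 -> on_hand[A=34 B=53 C=53 D=22] avail[A=34 B=53 C=53 D=21] open={R5}
Step 10: reserve R6 D 2 -> on_hand[A=34 B=53 C=53 D=22] avail[A=34 B=53 C=53 D=19] open={R5,R6}
Step 11: cancel R6 -> on_hand[A=34 B=53 C=53 D=22] avail[A=34 B=53 C=53 D=21] open={R5}
Step 12: commit R5 -> on_hand[A=34 B=53 C=53 D=21] avail[A=34 B=53 C=53 D=21] open={}
Step 13: reserve R7 A 2 -> on_hand[A=34 B=53 C=53 D=21] avail[A=32 B=53 C=53 D=21] open={R7}
Step 14: commit R7 -> on_hand[A=32 B=53 C=53 D=21] avail[A=32 B=53 C=53 D=21] open={}
Step 15: reserve R8 C 5 -> on_hand[A=32 B=53 C=53 D=21] avail[A=32 B=53 C=48 D=21] open={R8}
Step 16: reserve R9 C 8 -> on_hand[A=32 B=53 C=53 D=21] avail[A=32 B=53 C=40 D=21] open={R8,R9}
Step 17: commit R9 -> on_hand[A=32 B=53 C=45 D=21] avail[A=32 B=53 C=40 D=21] open={R8}
Open reservations: ['R8'] -> 1

Answer: 1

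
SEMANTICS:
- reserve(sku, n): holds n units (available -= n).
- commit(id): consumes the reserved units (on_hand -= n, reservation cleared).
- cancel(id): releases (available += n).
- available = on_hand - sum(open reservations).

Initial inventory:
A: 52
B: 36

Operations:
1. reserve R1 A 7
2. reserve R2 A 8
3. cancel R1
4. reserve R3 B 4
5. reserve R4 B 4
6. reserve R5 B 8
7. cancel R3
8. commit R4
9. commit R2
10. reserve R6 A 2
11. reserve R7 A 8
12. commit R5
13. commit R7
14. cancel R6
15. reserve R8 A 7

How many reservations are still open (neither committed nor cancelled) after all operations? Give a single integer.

Answer: 1

Derivation:
Step 1: reserve R1 A 7 -> on_hand[A=52 B=36] avail[A=45 B=36] open={R1}
Step 2: reserve R2 A 8 -> on_hand[A=52 B=36] avail[A=37 B=36] open={R1,R2}
Step 3: cancel R1 -> on_hand[A=52 B=36] avail[A=44 B=36] open={R2}
Step 4: reserve R3 B 4 -> on_hand[A=52 B=36] avail[A=44 B=32] open={R2,R3}
Step 5: reserve R4 B 4 -> on_hand[A=52 B=36] avail[A=44 B=28] open={R2,R3,R4}
Step 6: reserve R5 B 8 -> on_hand[A=52 B=36] avail[A=44 B=20] open={R2,R3,R4,R5}
Step 7: cancel R3 -> on_hand[A=52 B=36] avail[A=44 B=24] open={R2,R4,R5}
Step 8: commit R4 -> on_hand[A=52 B=32] avail[A=44 B=24] open={R2,R5}
Step 9: commit R2 -> on_hand[A=44 B=32] avail[A=44 B=24] open={R5}
Step 10: reserve R6 A 2 -> on_hand[A=44 B=32] avail[A=42 B=24] open={R5,R6}
Step 11: reserve R7 A 8 -> on_hand[A=44 B=32] avail[A=34 B=24] open={R5,R6,R7}
Step 12: commit R5 -> on_hand[A=44 B=24] avail[A=34 B=24] open={R6,R7}
Step 13: commit R7 -> on_hand[A=36 B=24] avail[A=34 B=24] open={R6}
Step 14: cancel R6 -> on_hand[A=36 B=24] avail[A=36 B=24] open={}
Step 15: reserve R8 A 7 -> on_hand[A=36 B=24] avail[A=29 B=24] open={R8}
Open reservations: ['R8'] -> 1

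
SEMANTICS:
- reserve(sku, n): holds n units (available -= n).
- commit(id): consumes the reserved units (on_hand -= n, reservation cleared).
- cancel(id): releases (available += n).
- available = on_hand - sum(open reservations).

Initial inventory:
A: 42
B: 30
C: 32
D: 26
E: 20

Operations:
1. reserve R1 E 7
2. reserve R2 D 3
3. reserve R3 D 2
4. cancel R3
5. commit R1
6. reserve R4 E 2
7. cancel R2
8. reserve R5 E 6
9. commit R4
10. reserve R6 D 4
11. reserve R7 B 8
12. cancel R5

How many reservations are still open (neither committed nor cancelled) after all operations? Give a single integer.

Answer: 2

Derivation:
Step 1: reserve R1 E 7 -> on_hand[A=42 B=30 C=32 D=26 E=20] avail[A=42 B=30 C=32 D=26 E=13] open={R1}
Step 2: reserve R2 D 3 -> on_hand[A=42 B=30 C=32 D=26 E=20] avail[A=42 B=30 C=32 D=23 E=13] open={R1,R2}
Step 3: reserve R3 D 2 -> on_hand[A=42 B=30 C=32 D=26 E=20] avail[A=42 B=30 C=32 D=21 E=13] open={R1,R2,R3}
Step 4: cancel R3 -> on_hand[A=42 B=30 C=32 D=26 E=20] avail[A=42 B=30 C=32 D=23 E=13] open={R1,R2}
Step 5: commit R1 -> on_hand[A=42 B=30 C=32 D=26 E=13] avail[A=42 B=30 C=32 D=23 E=13] open={R2}
Step 6: reserve R4 E 2 -> on_hand[A=42 B=30 C=32 D=26 E=13] avail[A=42 B=30 C=32 D=23 E=11] open={R2,R4}
Step 7: cancel R2 -> on_hand[A=42 B=30 C=32 D=26 E=13] avail[A=42 B=30 C=32 D=26 E=11] open={R4}
Step 8: reserve R5 E 6 -> on_hand[A=42 B=30 C=32 D=26 E=13] avail[A=42 B=30 C=32 D=26 E=5] open={R4,R5}
Step 9: commit R4 -> on_hand[A=42 B=30 C=32 D=26 E=11] avail[A=42 B=30 C=32 D=26 E=5] open={R5}
Step 10: reserve R6 D 4 -> on_hand[A=42 B=30 C=32 D=26 E=11] avail[A=42 B=30 C=32 D=22 E=5] open={R5,R6}
Step 11: reserve R7 B 8 -> on_hand[A=42 B=30 C=32 D=26 E=11] avail[A=42 B=22 C=32 D=22 E=5] open={R5,R6,R7}
Step 12: cancel R5 -> on_hand[A=42 B=30 C=32 D=26 E=11] avail[A=42 B=22 C=32 D=22 E=11] open={R6,R7}
Open reservations: ['R6', 'R7'] -> 2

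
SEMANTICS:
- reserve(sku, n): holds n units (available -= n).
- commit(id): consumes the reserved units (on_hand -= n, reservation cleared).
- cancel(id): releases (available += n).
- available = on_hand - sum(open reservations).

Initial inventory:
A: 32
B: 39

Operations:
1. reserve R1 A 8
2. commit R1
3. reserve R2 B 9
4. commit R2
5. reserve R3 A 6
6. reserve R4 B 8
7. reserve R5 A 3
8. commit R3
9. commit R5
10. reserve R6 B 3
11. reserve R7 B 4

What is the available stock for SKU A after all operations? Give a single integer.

Answer: 15

Derivation:
Step 1: reserve R1 A 8 -> on_hand[A=32 B=39] avail[A=24 B=39] open={R1}
Step 2: commit R1 -> on_hand[A=24 B=39] avail[A=24 B=39] open={}
Step 3: reserve R2 B 9 -> on_hand[A=24 B=39] avail[A=24 B=30] open={R2}
Step 4: commit R2 -> on_hand[A=24 B=30] avail[A=24 B=30] open={}
Step 5: reserve R3 A 6 -> on_hand[A=24 B=30] avail[A=18 B=30] open={R3}
Step 6: reserve R4 B 8 -> on_hand[A=24 B=30] avail[A=18 B=22] open={R3,R4}
Step 7: reserve R5 A 3 -> on_hand[A=24 B=30] avail[A=15 B=22] open={R3,R4,R5}
Step 8: commit R3 -> on_hand[A=18 B=30] avail[A=15 B=22] open={R4,R5}
Step 9: commit R5 -> on_hand[A=15 B=30] avail[A=15 B=22] open={R4}
Step 10: reserve R6 B 3 -> on_hand[A=15 B=30] avail[A=15 B=19] open={R4,R6}
Step 11: reserve R7 B 4 -> on_hand[A=15 B=30] avail[A=15 B=15] open={R4,R6,R7}
Final available[A] = 15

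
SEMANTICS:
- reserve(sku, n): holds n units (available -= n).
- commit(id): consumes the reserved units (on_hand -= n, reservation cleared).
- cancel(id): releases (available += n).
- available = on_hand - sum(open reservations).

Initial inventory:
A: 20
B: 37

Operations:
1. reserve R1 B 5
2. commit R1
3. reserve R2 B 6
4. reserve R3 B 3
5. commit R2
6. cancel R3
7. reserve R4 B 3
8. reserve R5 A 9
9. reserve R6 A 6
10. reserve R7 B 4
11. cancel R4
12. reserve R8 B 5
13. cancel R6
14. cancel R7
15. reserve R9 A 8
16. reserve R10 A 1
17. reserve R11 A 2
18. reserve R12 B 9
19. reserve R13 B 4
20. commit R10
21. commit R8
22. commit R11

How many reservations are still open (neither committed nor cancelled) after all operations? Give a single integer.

Step 1: reserve R1 B 5 -> on_hand[A=20 B=37] avail[A=20 B=32] open={R1}
Step 2: commit R1 -> on_hand[A=20 B=32] avail[A=20 B=32] open={}
Step 3: reserve R2 B 6 -> on_hand[A=20 B=32] avail[A=20 B=26] open={R2}
Step 4: reserve R3 B 3 -> on_hand[A=20 B=32] avail[A=20 B=23] open={R2,R3}
Step 5: commit R2 -> on_hand[A=20 B=26] avail[A=20 B=23] open={R3}
Step 6: cancel R3 -> on_hand[A=20 B=26] avail[A=20 B=26] open={}
Step 7: reserve R4 B 3 -> on_hand[A=20 B=26] avail[A=20 B=23] open={R4}
Step 8: reserve R5 A 9 -> on_hand[A=20 B=26] avail[A=11 B=23] open={R4,R5}
Step 9: reserve R6 A 6 -> on_hand[A=20 B=26] avail[A=5 B=23] open={R4,R5,R6}
Step 10: reserve R7 B 4 -> on_hand[A=20 B=26] avail[A=5 B=19] open={R4,R5,R6,R7}
Step 11: cancel R4 -> on_hand[A=20 B=26] avail[A=5 B=22] open={R5,R6,R7}
Step 12: reserve R8 B 5 -> on_hand[A=20 B=26] avail[A=5 B=17] open={R5,R6,R7,R8}
Step 13: cancel R6 -> on_hand[A=20 B=26] avail[A=11 B=17] open={R5,R7,R8}
Step 14: cancel R7 -> on_hand[A=20 B=26] avail[A=11 B=21] open={R5,R8}
Step 15: reserve R9 A 8 -> on_hand[A=20 B=26] avail[A=3 B=21] open={R5,R8,R9}
Step 16: reserve R10 A 1 -> on_hand[A=20 B=26] avail[A=2 B=21] open={R10,R5,R8,R9}
Step 17: reserve R11 A 2 -> on_hand[A=20 B=26] avail[A=0 B=21] open={R10,R11,R5,R8,R9}
Step 18: reserve R12 B 9 -> on_hand[A=20 B=26] avail[A=0 B=12] open={R10,R11,R12,R5,R8,R9}
Step 19: reserve R13 B 4 -> on_hand[A=20 B=26] avail[A=0 B=8] open={R10,R11,R12,R13,R5,R8,R9}
Step 20: commit R10 -> on_hand[A=19 B=26] avail[A=0 B=8] open={R11,R12,R13,R5,R8,R9}
Step 21: commit R8 -> on_hand[A=19 B=21] avail[A=0 B=8] open={R11,R12,R13,R5,R9}
Step 22: commit R11 -> on_hand[A=17 B=21] avail[A=0 B=8] open={R12,R13,R5,R9}
Open reservations: ['R12', 'R13', 'R5', 'R9'] -> 4

Answer: 4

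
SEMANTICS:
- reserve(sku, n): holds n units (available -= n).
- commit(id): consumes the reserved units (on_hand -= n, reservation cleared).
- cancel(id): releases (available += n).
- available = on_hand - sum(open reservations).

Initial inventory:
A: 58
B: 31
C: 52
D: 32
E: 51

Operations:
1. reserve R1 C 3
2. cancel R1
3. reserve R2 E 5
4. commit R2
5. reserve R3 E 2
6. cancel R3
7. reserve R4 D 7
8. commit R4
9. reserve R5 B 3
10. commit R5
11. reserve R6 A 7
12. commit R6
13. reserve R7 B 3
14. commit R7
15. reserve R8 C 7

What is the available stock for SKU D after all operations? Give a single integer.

Step 1: reserve R1 C 3 -> on_hand[A=58 B=31 C=52 D=32 E=51] avail[A=58 B=31 C=49 D=32 E=51] open={R1}
Step 2: cancel R1 -> on_hand[A=58 B=31 C=52 D=32 E=51] avail[A=58 B=31 C=52 D=32 E=51] open={}
Step 3: reserve R2 E 5 -> on_hand[A=58 B=31 C=52 D=32 E=51] avail[A=58 B=31 C=52 D=32 E=46] open={R2}
Step 4: commit R2 -> on_hand[A=58 B=31 C=52 D=32 E=46] avail[A=58 B=31 C=52 D=32 E=46] open={}
Step 5: reserve R3 E 2 -> on_hand[A=58 B=31 C=52 D=32 E=46] avail[A=58 B=31 C=52 D=32 E=44] open={R3}
Step 6: cancel R3 -> on_hand[A=58 B=31 C=52 D=32 E=46] avail[A=58 B=31 C=52 D=32 E=46] open={}
Step 7: reserve R4 D 7 -> on_hand[A=58 B=31 C=52 D=32 E=46] avail[A=58 B=31 C=52 D=25 E=46] open={R4}
Step 8: commit R4 -> on_hand[A=58 B=31 C=52 D=25 E=46] avail[A=58 B=31 C=52 D=25 E=46] open={}
Step 9: reserve R5 B 3 -> on_hand[A=58 B=31 C=52 D=25 E=46] avail[A=58 B=28 C=52 D=25 E=46] open={R5}
Step 10: commit R5 -> on_hand[A=58 B=28 C=52 D=25 E=46] avail[A=58 B=28 C=52 D=25 E=46] open={}
Step 11: reserve R6 A 7 -> on_hand[A=58 B=28 C=52 D=25 E=46] avail[A=51 B=28 C=52 D=25 E=46] open={R6}
Step 12: commit R6 -> on_hand[A=51 B=28 C=52 D=25 E=46] avail[A=51 B=28 C=52 D=25 E=46] open={}
Step 13: reserve R7 B 3 -> on_hand[A=51 B=28 C=52 D=25 E=46] avail[A=51 B=25 C=52 D=25 E=46] open={R7}
Step 14: commit R7 -> on_hand[A=51 B=25 C=52 D=25 E=46] avail[A=51 B=25 C=52 D=25 E=46] open={}
Step 15: reserve R8 C 7 -> on_hand[A=51 B=25 C=52 D=25 E=46] avail[A=51 B=25 C=45 D=25 E=46] open={R8}
Final available[D] = 25

Answer: 25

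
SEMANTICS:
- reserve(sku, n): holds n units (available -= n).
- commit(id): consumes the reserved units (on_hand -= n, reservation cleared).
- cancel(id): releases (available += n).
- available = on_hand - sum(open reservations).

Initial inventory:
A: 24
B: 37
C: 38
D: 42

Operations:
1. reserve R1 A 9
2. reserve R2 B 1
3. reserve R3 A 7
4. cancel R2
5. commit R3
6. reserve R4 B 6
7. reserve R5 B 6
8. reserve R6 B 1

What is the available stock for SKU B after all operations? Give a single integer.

Answer: 24

Derivation:
Step 1: reserve R1 A 9 -> on_hand[A=24 B=37 C=38 D=42] avail[A=15 B=37 C=38 D=42] open={R1}
Step 2: reserve R2 B 1 -> on_hand[A=24 B=37 C=38 D=42] avail[A=15 B=36 C=38 D=42] open={R1,R2}
Step 3: reserve R3 A 7 -> on_hand[A=24 B=37 C=38 D=42] avail[A=8 B=36 C=38 D=42] open={R1,R2,R3}
Step 4: cancel R2 -> on_hand[A=24 B=37 C=38 D=42] avail[A=8 B=37 C=38 D=42] open={R1,R3}
Step 5: commit R3 -> on_hand[A=17 B=37 C=38 D=42] avail[A=8 B=37 C=38 D=42] open={R1}
Step 6: reserve R4 B 6 -> on_hand[A=17 B=37 C=38 D=42] avail[A=8 B=31 C=38 D=42] open={R1,R4}
Step 7: reserve R5 B 6 -> on_hand[A=17 B=37 C=38 D=42] avail[A=8 B=25 C=38 D=42] open={R1,R4,R5}
Step 8: reserve R6 B 1 -> on_hand[A=17 B=37 C=38 D=42] avail[A=8 B=24 C=38 D=42] open={R1,R4,R5,R6}
Final available[B] = 24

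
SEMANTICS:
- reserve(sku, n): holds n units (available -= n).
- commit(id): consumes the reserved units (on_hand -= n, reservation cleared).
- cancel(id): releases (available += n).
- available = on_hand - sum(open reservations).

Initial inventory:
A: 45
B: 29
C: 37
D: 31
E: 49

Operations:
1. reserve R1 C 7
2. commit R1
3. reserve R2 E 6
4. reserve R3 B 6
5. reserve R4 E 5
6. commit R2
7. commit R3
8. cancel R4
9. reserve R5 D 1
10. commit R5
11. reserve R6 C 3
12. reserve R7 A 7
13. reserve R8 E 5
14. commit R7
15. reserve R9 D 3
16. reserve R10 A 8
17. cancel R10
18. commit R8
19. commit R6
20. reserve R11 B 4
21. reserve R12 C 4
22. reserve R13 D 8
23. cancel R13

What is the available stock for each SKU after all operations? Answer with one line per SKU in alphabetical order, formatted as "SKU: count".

Step 1: reserve R1 C 7 -> on_hand[A=45 B=29 C=37 D=31 E=49] avail[A=45 B=29 C=30 D=31 E=49] open={R1}
Step 2: commit R1 -> on_hand[A=45 B=29 C=30 D=31 E=49] avail[A=45 B=29 C=30 D=31 E=49] open={}
Step 3: reserve R2 E 6 -> on_hand[A=45 B=29 C=30 D=31 E=49] avail[A=45 B=29 C=30 D=31 E=43] open={R2}
Step 4: reserve R3 B 6 -> on_hand[A=45 B=29 C=30 D=31 E=49] avail[A=45 B=23 C=30 D=31 E=43] open={R2,R3}
Step 5: reserve R4 E 5 -> on_hand[A=45 B=29 C=30 D=31 E=49] avail[A=45 B=23 C=30 D=31 E=38] open={R2,R3,R4}
Step 6: commit R2 -> on_hand[A=45 B=29 C=30 D=31 E=43] avail[A=45 B=23 C=30 D=31 E=38] open={R3,R4}
Step 7: commit R3 -> on_hand[A=45 B=23 C=30 D=31 E=43] avail[A=45 B=23 C=30 D=31 E=38] open={R4}
Step 8: cancel R4 -> on_hand[A=45 B=23 C=30 D=31 E=43] avail[A=45 B=23 C=30 D=31 E=43] open={}
Step 9: reserve R5 D 1 -> on_hand[A=45 B=23 C=30 D=31 E=43] avail[A=45 B=23 C=30 D=30 E=43] open={R5}
Step 10: commit R5 -> on_hand[A=45 B=23 C=30 D=30 E=43] avail[A=45 B=23 C=30 D=30 E=43] open={}
Step 11: reserve R6 C 3 -> on_hand[A=45 B=23 C=30 D=30 E=43] avail[A=45 B=23 C=27 D=30 E=43] open={R6}
Step 12: reserve R7 A 7 -> on_hand[A=45 B=23 C=30 D=30 E=43] avail[A=38 B=23 C=27 D=30 E=43] open={R6,R7}
Step 13: reserve R8 E 5 -> on_hand[A=45 B=23 C=30 D=30 E=43] avail[A=38 B=23 C=27 D=30 E=38] open={R6,R7,R8}
Step 14: commit R7 -> on_hand[A=38 B=23 C=30 D=30 E=43] avail[A=38 B=23 C=27 D=30 E=38] open={R6,R8}
Step 15: reserve R9 D 3 -> on_hand[A=38 B=23 C=30 D=30 E=43] avail[A=38 B=23 C=27 D=27 E=38] open={R6,R8,R9}
Step 16: reserve R10 A 8 -> on_hand[A=38 B=23 C=30 D=30 E=43] avail[A=30 B=23 C=27 D=27 E=38] open={R10,R6,R8,R9}
Step 17: cancel R10 -> on_hand[A=38 B=23 C=30 D=30 E=43] avail[A=38 B=23 C=27 D=27 E=38] open={R6,R8,R9}
Step 18: commit R8 -> on_hand[A=38 B=23 C=30 D=30 E=38] avail[A=38 B=23 C=27 D=27 E=38] open={R6,R9}
Step 19: commit R6 -> on_hand[A=38 B=23 C=27 D=30 E=38] avail[A=38 B=23 C=27 D=27 E=38] open={R9}
Step 20: reserve R11 B 4 -> on_hand[A=38 B=23 C=27 D=30 E=38] avail[A=38 B=19 C=27 D=27 E=38] open={R11,R9}
Step 21: reserve R12 C 4 -> on_hand[A=38 B=23 C=27 D=30 E=38] avail[A=38 B=19 C=23 D=27 E=38] open={R11,R12,R9}
Step 22: reserve R13 D 8 -> on_hand[A=38 B=23 C=27 D=30 E=38] avail[A=38 B=19 C=23 D=19 E=38] open={R11,R12,R13,R9}
Step 23: cancel R13 -> on_hand[A=38 B=23 C=27 D=30 E=38] avail[A=38 B=19 C=23 D=27 E=38] open={R11,R12,R9}

Answer: A: 38
B: 19
C: 23
D: 27
E: 38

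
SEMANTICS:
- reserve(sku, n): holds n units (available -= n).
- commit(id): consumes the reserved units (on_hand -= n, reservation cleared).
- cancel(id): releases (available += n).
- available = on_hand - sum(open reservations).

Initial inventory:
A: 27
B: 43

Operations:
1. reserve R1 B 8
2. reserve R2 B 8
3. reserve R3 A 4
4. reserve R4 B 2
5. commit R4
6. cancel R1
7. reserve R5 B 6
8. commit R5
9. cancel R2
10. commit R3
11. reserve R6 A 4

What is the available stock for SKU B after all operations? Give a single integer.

Answer: 35

Derivation:
Step 1: reserve R1 B 8 -> on_hand[A=27 B=43] avail[A=27 B=35] open={R1}
Step 2: reserve R2 B 8 -> on_hand[A=27 B=43] avail[A=27 B=27] open={R1,R2}
Step 3: reserve R3 A 4 -> on_hand[A=27 B=43] avail[A=23 B=27] open={R1,R2,R3}
Step 4: reserve R4 B 2 -> on_hand[A=27 B=43] avail[A=23 B=25] open={R1,R2,R3,R4}
Step 5: commit R4 -> on_hand[A=27 B=41] avail[A=23 B=25] open={R1,R2,R3}
Step 6: cancel R1 -> on_hand[A=27 B=41] avail[A=23 B=33] open={R2,R3}
Step 7: reserve R5 B 6 -> on_hand[A=27 B=41] avail[A=23 B=27] open={R2,R3,R5}
Step 8: commit R5 -> on_hand[A=27 B=35] avail[A=23 B=27] open={R2,R3}
Step 9: cancel R2 -> on_hand[A=27 B=35] avail[A=23 B=35] open={R3}
Step 10: commit R3 -> on_hand[A=23 B=35] avail[A=23 B=35] open={}
Step 11: reserve R6 A 4 -> on_hand[A=23 B=35] avail[A=19 B=35] open={R6}
Final available[B] = 35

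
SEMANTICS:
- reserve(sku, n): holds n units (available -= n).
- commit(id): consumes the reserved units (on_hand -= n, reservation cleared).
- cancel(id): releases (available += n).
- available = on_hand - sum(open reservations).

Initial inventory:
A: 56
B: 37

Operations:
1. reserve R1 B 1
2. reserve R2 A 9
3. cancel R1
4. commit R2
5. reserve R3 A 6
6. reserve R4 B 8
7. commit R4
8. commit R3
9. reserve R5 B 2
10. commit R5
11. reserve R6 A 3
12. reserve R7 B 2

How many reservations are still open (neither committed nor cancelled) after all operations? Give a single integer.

Answer: 2

Derivation:
Step 1: reserve R1 B 1 -> on_hand[A=56 B=37] avail[A=56 B=36] open={R1}
Step 2: reserve R2 A 9 -> on_hand[A=56 B=37] avail[A=47 B=36] open={R1,R2}
Step 3: cancel R1 -> on_hand[A=56 B=37] avail[A=47 B=37] open={R2}
Step 4: commit R2 -> on_hand[A=47 B=37] avail[A=47 B=37] open={}
Step 5: reserve R3 A 6 -> on_hand[A=47 B=37] avail[A=41 B=37] open={R3}
Step 6: reserve R4 B 8 -> on_hand[A=47 B=37] avail[A=41 B=29] open={R3,R4}
Step 7: commit R4 -> on_hand[A=47 B=29] avail[A=41 B=29] open={R3}
Step 8: commit R3 -> on_hand[A=41 B=29] avail[A=41 B=29] open={}
Step 9: reserve R5 B 2 -> on_hand[A=41 B=29] avail[A=41 B=27] open={R5}
Step 10: commit R5 -> on_hand[A=41 B=27] avail[A=41 B=27] open={}
Step 11: reserve R6 A 3 -> on_hand[A=41 B=27] avail[A=38 B=27] open={R6}
Step 12: reserve R7 B 2 -> on_hand[A=41 B=27] avail[A=38 B=25] open={R6,R7}
Open reservations: ['R6', 'R7'] -> 2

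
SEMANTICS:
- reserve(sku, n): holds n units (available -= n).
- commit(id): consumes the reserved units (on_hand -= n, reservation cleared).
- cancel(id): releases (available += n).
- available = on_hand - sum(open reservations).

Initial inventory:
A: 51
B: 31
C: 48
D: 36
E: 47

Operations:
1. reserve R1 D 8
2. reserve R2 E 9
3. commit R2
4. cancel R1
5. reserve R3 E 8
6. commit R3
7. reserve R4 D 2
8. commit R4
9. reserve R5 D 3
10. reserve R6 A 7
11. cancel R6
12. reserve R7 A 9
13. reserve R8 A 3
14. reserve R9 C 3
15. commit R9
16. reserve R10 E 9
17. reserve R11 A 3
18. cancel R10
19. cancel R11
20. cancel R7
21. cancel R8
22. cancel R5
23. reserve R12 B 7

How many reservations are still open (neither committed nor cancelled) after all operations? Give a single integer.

Step 1: reserve R1 D 8 -> on_hand[A=51 B=31 C=48 D=36 E=47] avail[A=51 B=31 C=48 D=28 E=47] open={R1}
Step 2: reserve R2 E 9 -> on_hand[A=51 B=31 C=48 D=36 E=47] avail[A=51 B=31 C=48 D=28 E=38] open={R1,R2}
Step 3: commit R2 -> on_hand[A=51 B=31 C=48 D=36 E=38] avail[A=51 B=31 C=48 D=28 E=38] open={R1}
Step 4: cancel R1 -> on_hand[A=51 B=31 C=48 D=36 E=38] avail[A=51 B=31 C=48 D=36 E=38] open={}
Step 5: reserve R3 E 8 -> on_hand[A=51 B=31 C=48 D=36 E=38] avail[A=51 B=31 C=48 D=36 E=30] open={R3}
Step 6: commit R3 -> on_hand[A=51 B=31 C=48 D=36 E=30] avail[A=51 B=31 C=48 D=36 E=30] open={}
Step 7: reserve R4 D 2 -> on_hand[A=51 B=31 C=48 D=36 E=30] avail[A=51 B=31 C=48 D=34 E=30] open={R4}
Step 8: commit R4 -> on_hand[A=51 B=31 C=48 D=34 E=30] avail[A=51 B=31 C=48 D=34 E=30] open={}
Step 9: reserve R5 D 3 -> on_hand[A=51 B=31 C=48 D=34 E=30] avail[A=51 B=31 C=48 D=31 E=30] open={R5}
Step 10: reserve R6 A 7 -> on_hand[A=51 B=31 C=48 D=34 E=30] avail[A=44 B=31 C=48 D=31 E=30] open={R5,R6}
Step 11: cancel R6 -> on_hand[A=51 B=31 C=48 D=34 E=30] avail[A=51 B=31 C=48 D=31 E=30] open={R5}
Step 12: reserve R7 A 9 -> on_hand[A=51 B=31 C=48 D=34 E=30] avail[A=42 B=31 C=48 D=31 E=30] open={R5,R7}
Step 13: reserve R8 A 3 -> on_hand[A=51 B=31 C=48 D=34 E=30] avail[A=39 B=31 C=48 D=31 E=30] open={R5,R7,R8}
Step 14: reserve R9 C 3 -> on_hand[A=51 B=31 C=48 D=34 E=30] avail[A=39 B=31 C=45 D=31 E=30] open={R5,R7,R8,R9}
Step 15: commit R9 -> on_hand[A=51 B=31 C=45 D=34 E=30] avail[A=39 B=31 C=45 D=31 E=30] open={R5,R7,R8}
Step 16: reserve R10 E 9 -> on_hand[A=51 B=31 C=45 D=34 E=30] avail[A=39 B=31 C=45 D=31 E=21] open={R10,R5,R7,R8}
Step 17: reserve R11 A 3 -> on_hand[A=51 B=31 C=45 D=34 E=30] avail[A=36 B=31 C=45 D=31 E=21] open={R10,R11,R5,R7,R8}
Step 18: cancel R10 -> on_hand[A=51 B=31 C=45 D=34 E=30] avail[A=36 B=31 C=45 D=31 E=30] open={R11,R5,R7,R8}
Step 19: cancel R11 -> on_hand[A=51 B=31 C=45 D=34 E=30] avail[A=39 B=31 C=45 D=31 E=30] open={R5,R7,R8}
Step 20: cancel R7 -> on_hand[A=51 B=31 C=45 D=34 E=30] avail[A=48 B=31 C=45 D=31 E=30] open={R5,R8}
Step 21: cancel R8 -> on_hand[A=51 B=31 C=45 D=34 E=30] avail[A=51 B=31 C=45 D=31 E=30] open={R5}
Step 22: cancel R5 -> on_hand[A=51 B=31 C=45 D=34 E=30] avail[A=51 B=31 C=45 D=34 E=30] open={}
Step 23: reserve R12 B 7 -> on_hand[A=51 B=31 C=45 D=34 E=30] avail[A=51 B=24 C=45 D=34 E=30] open={R12}
Open reservations: ['R12'] -> 1

Answer: 1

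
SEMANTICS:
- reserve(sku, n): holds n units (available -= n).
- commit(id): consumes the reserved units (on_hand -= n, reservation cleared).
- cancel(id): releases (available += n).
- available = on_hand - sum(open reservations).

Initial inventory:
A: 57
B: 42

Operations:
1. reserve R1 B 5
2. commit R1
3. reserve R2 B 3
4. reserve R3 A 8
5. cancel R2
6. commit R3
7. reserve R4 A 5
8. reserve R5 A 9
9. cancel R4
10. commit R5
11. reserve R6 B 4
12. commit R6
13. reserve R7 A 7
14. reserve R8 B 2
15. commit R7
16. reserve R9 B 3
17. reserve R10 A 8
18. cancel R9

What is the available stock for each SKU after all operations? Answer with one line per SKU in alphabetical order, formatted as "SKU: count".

Answer: A: 25
B: 31

Derivation:
Step 1: reserve R1 B 5 -> on_hand[A=57 B=42] avail[A=57 B=37] open={R1}
Step 2: commit R1 -> on_hand[A=57 B=37] avail[A=57 B=37] open={}
Step 3: reserve R2 B 3 -> on_hand[A=57 B=37] avail[A=57 B=34] open={R2}
Step 4: reserve R3 A 8 -> on_hand[A=57 B=37] avail[A=49 B=34] open={R2,R3}
Step 5: cancel R2 -> on_hand[A=57 B=37] avail[A=49 B=37] open={R3}
Step 6: commit R3 -> on_hand[A=49 B=37] avail[A=49 B=37] open={}
Step 7: reserve R4 A 5 -> on_hand[A=49 B=37] avail[A=44 B=37] open={R4}
Step 8: reserve R5 A 9 -> on_hand[A=49 B=37] avail[A=35 B=37] open={R4,R5}
Step 9: cancel R4 -> on_hand[A=49 B=37] avail[A=40 B=37] open={R5}
Step 10: commit R5 -> on_hand[A=40 B=37] avail[A=40 B=37] open={}
Step 11: reserve R6 B 4 -> on_hand[A=40 B=37] avail[A=40 B=33] open={R6}
Step 12: commit R6 -> on_hand[A=40 B=33] avail[A=40 B=33] open={}
Step 13: reserve R7 A 7 -> on_hand[A=40 B=33] avail[A=33 B=33] open={R7}
Step 14: reserve R8 B 2 -> on_hand[A=40 B=33] avail[A=33 B=31] open={R7,R8}
Step 15: commit R7 -> on_hand[A=33 B=33] avail[A=33 B=31] open={R8}
Step 16: reserve R9 B 3 -> on_hand[A=33 B=33] avail[A=33 B=28] open={R8,R9}
Step 17: reserve R10 A 8 -> on_hand[A=33 B=33] avail[A=25 B=28] open={R10,R8,R9}
Step 18: cancel R9 -> on_hand[A=33 B=33] avail[A=25 B=31] open={R10,R8}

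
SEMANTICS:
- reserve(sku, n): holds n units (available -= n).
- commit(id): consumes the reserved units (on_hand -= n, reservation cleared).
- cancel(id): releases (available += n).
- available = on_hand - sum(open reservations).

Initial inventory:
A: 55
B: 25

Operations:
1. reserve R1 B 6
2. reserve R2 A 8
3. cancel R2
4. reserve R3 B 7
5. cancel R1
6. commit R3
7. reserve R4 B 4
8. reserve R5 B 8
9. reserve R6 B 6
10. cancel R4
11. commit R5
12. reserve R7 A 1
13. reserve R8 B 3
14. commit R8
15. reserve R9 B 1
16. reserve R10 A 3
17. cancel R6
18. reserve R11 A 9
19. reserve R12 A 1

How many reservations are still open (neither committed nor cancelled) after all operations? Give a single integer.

Step 1: reserve R1 B 6 -> on_hand[A=55 B=25] avail[A=55 B=19] open={R1}
Step 2: reserve R2 A 8 -> on_hand[A=55 B=25] avail[A=47 B=19] open={R1,R2}
Step 3: cancel R2 -> on_hand[A=55 B=25] avail[A=55 B=19] open={R1}
Step 4: reserve R3 B 7 -> on_hand[A=55 B=25] avail[A=55 B=12] open={R1,R3}
Step 5: cancel R1 -> on_hand[A=55 B=25] avail[A=55 B=18] open={R3}
Step 6: commit R3 -> on_hand[A=55 B=18] avail[A=55 B=18] open={}
Step 7: reserve R4 B 4 -> on_hand[A=55 B=18] avail[A=55 B=14] open={R4}
Step 8: reserve R5 B 8 -> on_hand[A=55 B=18] avail[A=55 B=6] open={R4,R5}
Step 9: reserve R6 B 6 -> on_hand[A=55 B=18] avail[A=55 B=0] open={R4,R5,R6}
Step 10: cancel R4 -> on_hand[A=55 B=18] avail[A=55 B=4] open={R5,R6}
Step 11: commit R5 -> on_hand[A=55 B=10] avail[A=55 B=4] open={R6}
Step 12: reserve R7 A 1 -> on_hand[A=55 B=10] avail[A=54 B=4] open={R6,R7}
Step 13: reserve R8 B 3 -> on_hand[A=55 B=10] avail[A=54 B=1] open={R6,R7,R8}
Step 14: commit R8 -> on_hand[A=55 B=7] avail[A=54 B=1] open={R6,R7}
Step 15: reserve R9 B 1 -> on_hand[A=55 B=7] avail[A=54 B=0] open={R6,R7,R9}
Step 16: reserve R10 A 3 -> on_hand[A=55 B=7] avail[A=51 B=0] open={R10,R6,R7,R9}
Step 17: cancel R6 -> on_hand[A=55 B=7] avail[A=51 B=6] open={R10,R7,R9}
Step 18: reserve R11 A 9 -> on_hand[A=55 B=7] avail[A=42 B=6] open={R10,R11,R7,R9}
Step 19: reserve R12 A 1 -> on_hand[A=55 B=7] avail[A=41 B=6] open={R10,R11,R12,R7,R9}
Open reservations: ['R10', 'R11', 'R12', 'R7', 'R9'] -> 5

Answer: 5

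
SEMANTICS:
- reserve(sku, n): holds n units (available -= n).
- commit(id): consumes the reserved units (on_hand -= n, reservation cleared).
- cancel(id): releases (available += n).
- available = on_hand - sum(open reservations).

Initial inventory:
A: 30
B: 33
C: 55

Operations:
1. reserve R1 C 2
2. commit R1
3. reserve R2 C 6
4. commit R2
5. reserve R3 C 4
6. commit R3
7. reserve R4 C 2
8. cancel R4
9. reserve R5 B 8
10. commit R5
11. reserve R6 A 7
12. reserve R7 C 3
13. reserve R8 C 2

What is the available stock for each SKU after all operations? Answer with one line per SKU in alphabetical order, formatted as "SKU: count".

Step 1: reserve R1 C 2 -> on_hand[A=30 B=33 C=55] avail[A=30 B=33 C=53] open={R1}
Step 2: commit R1 -> on_hand[A=30 B=33 C=53] avail[A=30 B=33 C=53] open={}
Step 3: reserve R2 C 6 -> on_hand[A=30 B=33 C=53] avail[A=30 B=33 C=47] open={R2}
Step 4: commit R2 -> on_hand[A=30 B=33 C=47] avail[A=30 B=33 C=47] open={}
Step 5: reserve R3 C 4 -> on_hand[A=30 B=33 C=47] avail[A=30 B=33 C=43] open={R3}
Step 6: commit R3 -> on_hand[A=30 B=33 C=43] avail[A=30 B=33 C=43] open={}
Step 7: reserve R4 C 2 -> on_hand[A=30 B=33 C=43] avail[A=30 B=33 C=41] open={R4}
Step 8: cancel R4 -> on_hand[A=30 B=33 C=43] avail[A=30 B=33 C=43] open={}
Step 9: reserve R5 B 8 -> on_hand[A=30 B=33 C=43] avail[A=30 B=25 C=43] open={R5}
Step 10: commit R5 -> on_hand[A=30 B=25 C=43] avail[A=30 B=25 C=43] open={}
Step 11: reserve R6 A 7 -> on_hand[A=30 B=25 C=43] avail[A=23 B=25 C=43] open={R6}
Step 12: reserve R7 C 3 -> on_hand[A=30 B=25 C=43] avail[A=23 B=25 C=40] open={R6,R7}
Step 13: reserve R8 C 2 -> on_hand[A=30 B=25 C=43] avail[A=23 B=25 C=38] open={R6,R7,R8}

Answer: A: 23
B: 25
C: 38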